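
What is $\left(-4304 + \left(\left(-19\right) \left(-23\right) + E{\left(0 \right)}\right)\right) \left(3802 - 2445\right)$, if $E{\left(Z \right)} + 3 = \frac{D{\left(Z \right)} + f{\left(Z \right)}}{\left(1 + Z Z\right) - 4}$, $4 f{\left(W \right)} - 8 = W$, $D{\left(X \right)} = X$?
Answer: $- \frac{15757484}{3} \approx -5.2525 \cdot 10^{6}$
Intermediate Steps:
$f{\left(W \right)} = 2 + \frac{W}{4}$
$E{\left(Z \right)} = -3 + \frac{2 + \frac{5 Z}{4}}{-3 + Z^{2}}$ ($E{\left(Z \right)} = -3 + \frac{Z + \left(2 + \frac{Z}{4}\right)}{\left(1 + Z Z\right) - 4} = -3 + \frac{2 + \frac{5 Z}{4}}{\left(1 + Z^{2}\right) - 4} = -3 + \frac{2 + \frac{5 Z}{4}}{-3 + Z^{2}}$)
$\left(-4304 + \left(\left(-19\right) \left(-23\right) + E{\left(0 \right)}\right)\right) \left(3802 - 2445\right) = \left(-4304 + \left(\left(-19\right) \left(-23\right) + \frac{44 - 12 \cdot 0^{2} + 5 \cdot 0}{4 \left(-3 + 0^{2}\right)}\right)\right) \left(3802 - 2445\right) = \left(-4304 + \left(437 + \frac{44 - 0 + 0}{4 \left(-3 + 0\right)}\right)\right) 1357 = \left(-4304 + \left(437 + \frac{44 + 0 + 0}{4 \left(-3\right)}\right)\right) 1357 = \left(-4304 + \left(437 + \frac{1}{4} \left(- \frac{1}{3}\right) 44\right)\right) 1357 = \left(-4304 + \left(437 - \frac{11}{3}\right)\right) 1357 = \left(-4304 + \frac{1300}{3}\right) 1357 = \left(- \frac{11612}{3}\right) 1357 = - \frac{15757484}{3}$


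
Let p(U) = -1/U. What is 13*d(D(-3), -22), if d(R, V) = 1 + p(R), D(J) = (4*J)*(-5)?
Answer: 767/60 ≈ 12.783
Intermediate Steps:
D(J) = -20*J
d(R, V) = 1 - 1/R
13*d(D(-3), -22) = 13*((-1 - 20*(-3))/((-20*(-3)))) = 13*((-1 + 60)/60) = 13*((1/60)*59) = 13*(59/60) = 767/60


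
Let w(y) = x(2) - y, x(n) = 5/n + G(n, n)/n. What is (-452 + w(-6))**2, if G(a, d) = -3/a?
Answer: 3157729/16 ≈ 1.9736e+5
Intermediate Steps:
x(n) = -3/n**2 + 5/n (x(n) = 5/n + (-3/n)/n = 5/n - 3/n**2 = -3/n**2 + 5/n)
w(y) = 7/4 - y (w(y) = (-3 + 5*2)/2**2 - y = (-3 + 10)/4 - y = (1/4)*7 - y = 7/4 - y)
(-452 + w(-6))**2 = (-452 + (7/4 - 1*(-6)))**2 = (-452 + (7/4 + 6))**2 = (-452 + 31/4)**2 = (-1777/4)**2 = 3157729/16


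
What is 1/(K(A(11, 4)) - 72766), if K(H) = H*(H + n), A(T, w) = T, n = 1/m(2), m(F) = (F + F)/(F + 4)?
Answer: -2/145257 ≈ -1.3769e-5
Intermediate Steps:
m(F) = 2*F/(4 + F) (m(F) = (2*F)/(4 + F) = 2*F/(4 + F))
n = 3/2 (n = 1/(2*2/(4 + 2)) = 1/(2*2/6) = 1/(2*2*(⅙)) = 1/(⅔) = 3/2 ≈ 1.5000)
K(H) = H*(3/2 + H) (K(H) = H*(H + 3/2) = H*(3/2 + H))
1/(K(A(11, 4)) - 72766) = 1/((½)*11*(3 + 2*11) - 72766) = 1/((½)*11*(3 + 22) - 72766) = 1/((½)*11*25 - 72766) = 1/(275/2 - 72766) = 1/(-145257/2) = -2/145257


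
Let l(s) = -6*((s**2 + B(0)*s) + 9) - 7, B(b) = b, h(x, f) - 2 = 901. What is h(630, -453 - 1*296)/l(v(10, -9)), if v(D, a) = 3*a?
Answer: -903/4435 ≈ -0.20361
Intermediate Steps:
h(x, f) = 903 (h(x, f) = 2 + 901 = 903)
l(s) = -61 - 6*s**2 (l(s) = -6*((s**2 + 0*s) + 9) - 7 = -6*((s**2 + 0) + 9) - 7 = -6*(s**2 + 9) - 7 = -6*(9 + s**2) - 7 = (-54 - 6*s**2) - 7 = -61 - 6*s**2)
h(630, -453 - 1*296)/l(v(10, -9)) = 903/(-61 - 6*(3*(-9))**2) = 903/(-61 - 6*(-27)**2) = 903/(-61 - 6*729) = 903/(-61 - 4374) = 903/(-4435) = 903*(-1/4435) = -903/4435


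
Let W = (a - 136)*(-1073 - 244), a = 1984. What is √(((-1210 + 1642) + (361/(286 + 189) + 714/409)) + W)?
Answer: I*√10176462243611/2045 ≈ 1559.9*I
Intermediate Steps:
W = -2433816 (W = (1984 - 136)*(-1073 - 244) = 1848*(-1317) = -2433816)
√(((-1210 + 1642) + (361/(286 + 189) + 714/409)) + W) = √(((-1210 + 1642) + (361/(286 + 189) + 714/409)) - 2433816) = √((432 + (361/475 + 714*(1/409))) - 2433816) = √((432 + (361*(1/475) + 714/409)) - 2433816) = √((432 + (19/25 + 714/409)) - 2433816) = √((432 + 25621/10225) - 2433816) = √(4442821/10225 - 2433816) = √(-24881325779/10225) = I*√10176462243611/2045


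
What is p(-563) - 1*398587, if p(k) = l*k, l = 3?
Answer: -400276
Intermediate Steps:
p(k) = 3*k
p(-563) - 1*398587 = 3*(-563) - 1*398587 = -1689 - 398587 = -400276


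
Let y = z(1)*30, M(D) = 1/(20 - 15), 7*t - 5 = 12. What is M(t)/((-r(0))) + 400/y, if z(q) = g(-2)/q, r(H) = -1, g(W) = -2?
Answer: -97/15 ≈ -6.4667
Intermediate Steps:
t = 17/7 (t = 5/7 + (⅐)*12 = 5/7 + 12/7 = 17/7 ≈ 2.4286)
M(D) = ⅕ (M(D) = 1/5 = ⅕)
z(q) = -2/q
y = -60 (y = -2/1*30 = -2*1*30 = -2*30 = -60)
M(t)/((-r(0))) + 400/y = 1/(5*((-1*(-1)))) + 400/(-60) = (⅕)/1 + 400*(-1/60) = (⅕)*1 - 20/3 = ⅕ - 20/3 = -97/15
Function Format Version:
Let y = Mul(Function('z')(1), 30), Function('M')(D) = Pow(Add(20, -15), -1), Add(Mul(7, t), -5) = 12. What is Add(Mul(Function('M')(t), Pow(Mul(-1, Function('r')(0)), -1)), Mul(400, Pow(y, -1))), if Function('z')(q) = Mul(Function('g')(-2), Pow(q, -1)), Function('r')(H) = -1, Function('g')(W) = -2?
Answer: Rational(-97, 15) ≈ -6.4667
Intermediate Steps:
t = Rational(17, 7) (t = Add(Rational(5, 7), Mul(Rational(1, 7), 12)) = Add(Rational(5, 7), Rational(12, 7)) = Rational(17, 7) ≈ 2.4286)
Function('M')(D) = Rational(1, 5) (Function('M')(D) = Pow(5, -1) = Rational(1, 5))
Function('z')(q) = Mul(-2, Pow(q, -1))
y = -60 (y = Mul(Mul(-2, Pow(1, -1)), 30) = Mul(Mul(-2, 1), 30) = Mul(-2, 30) = -60)
Add(Mul(Function('M')(t), Pow(Mul(-1, Function('r')(0)), -1)), Mul(400, Pow(y, -1))) = Add(Mul(Rational(1, 5), Pow(Mul(-1, -1), -1)), Mul(400, Pow(-60, -1))) = Add(Mul(Rational(1, 5), Pow(1, -1)), Mul(400, Rational(-1, 60))) = Add(Mul(Rational(1, 5), 1), Rational(-20, 3)) = Add(Rational(1, 5), Rational(-20, 3)) = Rational(-97, 15)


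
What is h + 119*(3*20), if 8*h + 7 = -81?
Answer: 7129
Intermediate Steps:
h = -11 (h = -7/8 + (⅛)*(-81) = -7/8 - 81/8 = -11)
h + 119*(3*20) = -11 + 119*(3*20) = -11 + 119*60 = -11 + 7140 = 7129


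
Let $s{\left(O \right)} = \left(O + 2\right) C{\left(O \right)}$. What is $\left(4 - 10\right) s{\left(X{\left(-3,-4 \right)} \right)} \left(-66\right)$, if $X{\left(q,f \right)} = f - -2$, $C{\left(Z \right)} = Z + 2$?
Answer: $0$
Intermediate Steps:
$C{\left(Z \right)} = 2 + Z$
$X{\left(q,f \right)} = 2 + f$ ($X{\left(q,f \right)} = f + 2 = 2 + f$)
$s{\left(O \right)} = \left(2 + O\right)^{2}$ ($s{\left(O \right)} = \left(O + 2\right) \left(2 + O\right) = \left(2 + O\right) \left(2 + O\right) = \left(2 + O\right)^{2}$)
$\left(4 - 10\right) s{\left(X{\left(-3,-4 \right)} \right)} \left(-66\right) = \left(4 - 10\right) \left(2 + \left(2 - 4\right)\right)^{2} \left(-66\right) = \left(4 - 10\right) \left(2 - 2\right)^{2} \left(-66\right) = - 6 \cdot 0^{2} \left(-66\right) = \left(-6\right) 0 \left(-66\right) = 0 \left(-66\right) = 0$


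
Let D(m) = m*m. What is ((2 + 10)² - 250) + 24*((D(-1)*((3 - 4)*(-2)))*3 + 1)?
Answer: 62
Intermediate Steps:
D(m) = m²
((2 + 10)² - 250) + 24*((D(-1)*((3 - 4)*(-2)))*3 + 1) = ((2 + 10)² - 250) + 24*(((-1)²*((3 - 4)*(-2)))*3 + 1) = (12² - 250) + 24*((1*(-1*(-2)))*3 + 1) = (144 - 250) + 24*((1*2)*3 + 1) = -106 + 24*(2*3 + 1) = -106 + 24*(6 + 1) = -106 + 24*7 = -106 + 168 = 62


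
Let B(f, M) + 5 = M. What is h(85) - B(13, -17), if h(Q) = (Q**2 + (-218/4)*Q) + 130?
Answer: 5489/2 ≈ 2744.5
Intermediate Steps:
B(f, M) = -5 + M
h(Q) = 130 + Q**2 - 109*Q/2 (h(Q) = (Q**2 + (-218*1/4)*Q) + 130 = (Q**2 - 109*Q/2) + 130 = 130 + Q**2 - 109*Q/2)
h(85) - B(13, -17) = (130 + 85**2 - 109/2*85) - (-5 - 17) = (130 + 7225 - 9265/2) - 1*(-22) = 5445/2 + 22 = 5489/2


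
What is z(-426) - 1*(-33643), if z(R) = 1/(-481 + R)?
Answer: 30514200/907 ≈ 33643.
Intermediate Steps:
z(-426) - 1*(-33643) = 1/(-481 - 426) - 1*(-33643) = 1/(-907) + 33643 = -1/907 + 33643 = 30514200/907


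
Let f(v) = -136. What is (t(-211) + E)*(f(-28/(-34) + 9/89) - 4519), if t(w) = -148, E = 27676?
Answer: -128142840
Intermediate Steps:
(t(-211) + E)*(f(-28/(-34) + 9/89) - 4519) = (-148 + 27676)*(-136 - 4519) = 27528*(-4655) = -128142840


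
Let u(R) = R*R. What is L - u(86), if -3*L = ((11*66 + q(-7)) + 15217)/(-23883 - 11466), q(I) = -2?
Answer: -784307671/106047 ≈ -7395.9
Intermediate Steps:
u(R) = R²
L = 15941/106047 (L = -((11*66 - 2) + 15217)/(3*(-23883 - 11466)) = -((726 - 2) + 15217)/(3*(-35349)) = -(724 + 15217)*(-1)/(3*35349) = -15941*(-1)/(3*35349) = -⅓*(-15941/35349) = 15941/106047 ≈ 0.15032)
L - u(86) = 15941/106047 - 1*86² = 15941/106047 - 1*7396 = 15941/106047 - 7396 = -784307671/106047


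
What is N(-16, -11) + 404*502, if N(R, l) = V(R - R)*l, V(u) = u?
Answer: 202808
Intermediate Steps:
N(R, l) = 0 (N(R, l) = (R - R)*l = 0*l = 0)
N(-16, -11) + 404*502 = 0 + 404*502 = 0 + 202808 = 202808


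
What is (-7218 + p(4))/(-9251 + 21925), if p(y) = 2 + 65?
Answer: -7151/12674 ≈ -0.56423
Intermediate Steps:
p(y) = 67
(-7218 + p(4))/(-9251 + 21925) = (-7218 + 67)/(-9251 + 21925) = -7151/12674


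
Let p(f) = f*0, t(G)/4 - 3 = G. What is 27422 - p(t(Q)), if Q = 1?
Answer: 27422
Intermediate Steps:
t(G) = 12 + 4*G
p(f) = 0
27422 - p(t(Q)) = 27422 - 1*0 = 27422 + 0 = 27422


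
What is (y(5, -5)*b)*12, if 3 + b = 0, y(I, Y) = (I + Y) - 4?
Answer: 144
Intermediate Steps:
y(I, Y) = -4 + I + Y
b = -3 (b = -3 + 0 = -3)
(y(5, -5)*b)*12 = ((-4 + 5 - 5)*(-3))*12 = -4*(-3)*12 = 12*12 = 144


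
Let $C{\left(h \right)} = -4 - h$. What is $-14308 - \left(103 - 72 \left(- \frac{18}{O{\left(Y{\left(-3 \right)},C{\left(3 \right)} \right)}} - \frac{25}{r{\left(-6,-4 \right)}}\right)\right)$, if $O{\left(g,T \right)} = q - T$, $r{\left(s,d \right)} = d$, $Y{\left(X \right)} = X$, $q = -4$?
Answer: $-14393$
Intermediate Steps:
$O{\left(g,T \right)} = -4 - T$
$-14308 - \left(103 - 72 \left(- \frac{18}{O{\left(Y{\left(-3 \right)},C{\left(3 \right)} \right)}} - \frac{25}{r{\left(-6,-4 \right)}}\right)\right) = -14308 - \left(103 - 72 \left(- \frac{18}{-4 - \left(-4 - 3\right)} - \frac{25}{-4}\right)\right) = -14308 - \left(103 - 72 \left(- \frac{18}{-4 - \left(-4 - 3\right)} - - \frac{25}{4}\right)\right) = -14308 - \left(103 - 72 \left(- \frac{18}{-4 - -7} + \frac{25}{4}\right)\right) = -14308 - \left(103 - 72 \left(- \frac{18}{-4 + 7} + \frac{25}{4}\right)\right) = -14308 - \left(103 - 72 \left(- \frac{18}{3} + \frac{25}{4}\right)\right) = -14308 - \left(103 - 72 \left(\left(-18\right) \frac{1}{3} + \frac{25}{4}\right)\right) = -14308 - \left(103 - 72 \left(-6 + \frac{25}{4}\right)\right) = -14308 - \left(103 - 18\right) = -14308 - 85 = -14393$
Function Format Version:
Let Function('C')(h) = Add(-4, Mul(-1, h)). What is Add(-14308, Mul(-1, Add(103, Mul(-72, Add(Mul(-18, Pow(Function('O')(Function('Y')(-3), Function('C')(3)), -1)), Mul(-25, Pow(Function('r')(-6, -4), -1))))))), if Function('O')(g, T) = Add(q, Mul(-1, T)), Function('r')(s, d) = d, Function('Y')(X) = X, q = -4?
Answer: -14393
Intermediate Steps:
Function('O')(g, T) = Add(-4, Mul(-1, T))
Add(-14308, Mul(-1, Add(103, Mul(-72, Add(Mul(-18, Pow(Function('O')(Function('Y')(-3), Function('C')(3)), -1)), Mul(-25, Pow(Function('r')(-6, -4), -1))))))) = Add(-14308, Mul(-1, Add(103, Mul(-72, Add(Mul(-18, Pow(Add(-4, Mul(-1, Add(-4, Mul(-1, 3)))), -1)), Mul(-25, Pow(-4, -1))))))) = Add(-14308, Mul(-1, Add(103, Mul(-72, Add(Mul(-18, Pow(Add(-4, Mul(-1, Add(-4, -3))), -1)), Mul(-25, Rational(-1, 4))))))) = Add(-14308, Mul(-1, Add(103, Mul(-72, Add(Mul(-18, Pow(Add(-4, Mul(-1, -7)), -1)), Rational(25, 4)))))) = Add(-14308, Mul(-1, Add(103, Mul(-72, Add(Mul(-18, Pow(Add(-4, 7), -1)), Rational(25, 4)))))) = Add(-14308, Mul(-1, Add(103, Mul(-72, Add(Mul(-18, Pow(3, -1)), Rational(25, 4)))))) = Add(-14308, Mul(-1, Add(103, Mul(-72, Add(Mul(-18, Rational(1, 3)), Rational(25, 4)))))) = Add(-14308, Mul(-1, Add(103, Mul(-72, Add(-6, Rational(25, 4)))))) = Add(-14308, Mul(-1, Add(103, Mul(-72, Rational(1, 4))))) = Add(-14308, Mul(-1, Add(103, -18))) = Add(-14308, Mul(-1, 85)) = Add(-14308, -85) = -14393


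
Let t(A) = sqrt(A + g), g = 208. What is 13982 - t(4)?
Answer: 13982 - 2*sqrt(53) ≈ 13967.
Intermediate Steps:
t(A) = sqrt(208 + A) (t(A) = sqrt(A + 208) = sqrt(208 + A))
13982 - t(4) = 13982 - sqrt(208 + 4) = 13982 - sqrt(212) = 13982 - 2*sqrt(53)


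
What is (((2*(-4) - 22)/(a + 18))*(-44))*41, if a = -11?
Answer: 54120/7 ≈ 7731.4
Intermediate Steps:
(((2*(-4) - 22)/(a + 18))*(-44))*41 = (((2*(-4) - 22)/(-11 + 18))*(-44))*41 = (((-8 - 22)/7)*(-44))*41 = (-30*1/7*(-44))*41 = -30/7*(-44)*41 = (1320/7)*41 = 54120/7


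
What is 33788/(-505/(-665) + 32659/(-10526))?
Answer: -2489567416/172659 ≈ -14419.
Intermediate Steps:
33788/(-505/(-665) + 32659/(-10526)) = 33788/(-505*(-1/665) + 32659*(-1/10526)) = 33788/(101/133 - 32659/10526) = 33788/(-172659/73682) = 33788*(-73682/172659) = -2489567416/172659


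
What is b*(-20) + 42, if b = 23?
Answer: -418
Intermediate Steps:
b*(-20) + 42 = 23*(-20) + 42 = -460 + 42 = -418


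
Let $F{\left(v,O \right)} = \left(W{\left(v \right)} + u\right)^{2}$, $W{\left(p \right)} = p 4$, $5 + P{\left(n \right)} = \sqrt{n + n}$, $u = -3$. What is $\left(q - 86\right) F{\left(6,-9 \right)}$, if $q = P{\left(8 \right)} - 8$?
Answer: $-41895$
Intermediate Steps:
$P{\left(n \right)} = -5 + \sqrt{2} \sqrt{n}$ ($P{\left(n \right)} = -5 + \sqrt{n + n} = -5 + \sqrt{2 n} = -5 + \sqrt{2} \sqrt{n}$)
$W{\left(p \right)} = 4 p$
$q = -9$ ($q = \left(-5 + \sqrt{2} \sqrt{8}\right) - 8 = \left(-5 + \sqrt{2} \cdot 2 \sqrt{2}\right) - 8 = \left(-5 + 4\right) - 8 = -1 - 8 = -9$)
$F{\left(v,O \right)} = \left(-3 + 4 v\right)^{2}$ ($F{\left(v,O \right)} = \left(4 v - 3\right)^{2} = \left(-3 + 4 v\right)^{2}$)
$\left(q - 86\right) F{\left(6,-9 \right)} = \left(-9 - 86\right) \left(-3 + 4 \cdot 6\right)^{2} = - 95 \left(-3 + 24\right)^{2} = - 95 \cdot 21^{2} = \left(-95\right) 441 = -41895$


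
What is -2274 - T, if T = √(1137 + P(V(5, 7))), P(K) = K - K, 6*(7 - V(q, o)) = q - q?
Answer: -2274 - √1137 ≈ -2307.7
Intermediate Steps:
V(q, o) = 7 (V(q, o) = 7 - (q - q)/6 = 7 - ⅙*0 = 7 + 0 = 7)
P(K) = 0
T = √1137 (T = √(1137 + 0) = √1137 ≈ 33.719)
-2274 - T = -2274 - √1137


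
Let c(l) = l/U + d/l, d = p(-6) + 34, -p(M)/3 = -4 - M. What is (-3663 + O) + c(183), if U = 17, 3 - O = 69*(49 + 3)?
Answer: -22514563/3111 ≈ -7237.1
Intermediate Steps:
p(M) = 12 + 3*M (p(M) = -3*(-4 - M) = 12 + 3*M)
O = -3585 (O = 3 - 69*(49 + 3) = 3 - 69*52 = 3 - 1*3588 = 3 - 3588 = -3585)
d = 28 (d = (12 + 3*(-6)) + 34 = (12 - 18) + 34 = -6 + 34 = 28)
c(l) = 28/l + l/17 (c(l) = l/17 + 28/l = 28/l + l/17)
(-3663 + O) + c(183) = (-3663 - 3585) + (28/183 + (1/17)*183) = -7248 + (28*(1/183) + 183/17) = -7248 + (28/183 + 183/17) = -7248 + 33965/3111 = -22514563/3111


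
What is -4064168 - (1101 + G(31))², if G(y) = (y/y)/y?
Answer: -5070658872/961 ≈ -5.2764e+6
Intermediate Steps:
G(y) = 1/y
-4064168 - (1101 + G(31))² = -4064168 - (1101 + 1/31)² = -4064168 - (34132/31)² = -4064168 - 1*1164993424/961 = -4064168 - 1164993424/961 = -5070658872/961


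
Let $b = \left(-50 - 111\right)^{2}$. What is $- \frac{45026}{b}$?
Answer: $- \frac{45026}{25921} \approx -1.737$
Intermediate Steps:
$b = 25921$ ($b = \left(-161\right)^{2} = 25921$)
$- \frac{45026}{b} = - \frac{45026}{25921}$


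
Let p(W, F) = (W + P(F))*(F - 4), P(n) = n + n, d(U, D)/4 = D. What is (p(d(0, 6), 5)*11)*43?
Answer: 16082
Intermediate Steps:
d(U, D) = 4*D
P(n) = 2*n
p(W, F) = (-4 + F)*(W + 2*F) (p(W, F) = (W + 2*F)*(F - 4) = (W + 2*F)*(-4 + F) = (-4 + F)*(W + 2*F))
(p(d(0, 6), 5)*11)*43 = ((-8*5 - 16*6 + 2*5² + 5*(4*6))*11)*43 = ((-40 - 4*24 + 2*25 + 5*24)*11)*43 = ((-40 - 96 + 50 + 120)*11)*43 = (34*11)*43 = 374*43 = 16082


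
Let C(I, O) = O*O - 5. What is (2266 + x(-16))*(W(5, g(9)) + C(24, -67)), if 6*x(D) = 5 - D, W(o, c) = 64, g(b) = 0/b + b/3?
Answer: 10321686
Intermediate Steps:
C(I, O) = -5 + O² (C(I, O) = O² - 5 = -5 + O²)
g(b) = b/3 (g(b) = 0 + b*(⅓) = 0 + b/3 = b/3)
x(D) = ⅚ - D/6 (x(D) = (5 - D)/6 = ⅚ - D/6)
(2266 + x(-16))*(W(5, g(9)) + C(24, -67)) = (2266 + (⅚ - ⅙*(-16)))*(64 + (-5 + (-67)²)) = (2266 + (⅚ + 8/3))*(64 + (-5 + 4489)) = (2266 + 7/2)*(64 + 4484) = (4539/2)*4548 = 10321686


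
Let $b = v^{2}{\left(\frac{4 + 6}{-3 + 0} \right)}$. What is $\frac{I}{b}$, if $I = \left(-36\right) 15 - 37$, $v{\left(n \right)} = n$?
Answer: $- \frac{5193}{100} \approx -51.93$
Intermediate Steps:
$I = -577$ ($I = -540 - 37 = -577$)
$b = \frac{100}{9}$ ($b = \left(\frac{4 + 6}{-3 + 0}\right)^{2} = \left(\frac{10}{-3}\right)^{2} = \left(10 \left(- \frac{1}{3}\right)\right)^{2} = \left(- \frac{10}{3}\right)^{2} = \frac{100}{9} \approx 11.111$)
$\frac{I}{b} = - \frac{577}{\frac{100}{9}} = \left(-577\right) \frac{9}{100} = - \frac{5193}{100}$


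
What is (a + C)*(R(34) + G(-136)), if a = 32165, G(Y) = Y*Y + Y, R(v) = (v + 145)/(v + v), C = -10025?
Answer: 6911327565/17 ≈ 4.0655e+8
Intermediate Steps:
R(v) = (145 + v)/(2*v) (R(v) = (145 + v)/((2*v)) = (145 + v)*(1/(2*v)) = (145 + v)/(2*v))
G(Y) = Y + Y**2 (G(Y) = Y**2 + Y = Y + Y**2)
(a + C)*(R(34) + G(-136)) = (32165 - 10025)*((1/2)*(145 + 34)/34 - 136*(1 - 136)) = 22140*((1/2)*(1/34)*179 - 136*(-135)) = 22140*(179/68 + 18360) = 22140*(1248659/68) = 6911327565/17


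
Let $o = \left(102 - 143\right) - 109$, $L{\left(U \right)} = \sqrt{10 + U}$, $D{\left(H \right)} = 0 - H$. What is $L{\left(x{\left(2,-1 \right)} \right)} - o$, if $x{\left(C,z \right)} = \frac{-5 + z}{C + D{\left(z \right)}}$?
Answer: $150 + 2 \sqrt{2} \approx 152.83$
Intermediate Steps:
$D{\left(H \right)} = - H$
$x{\left(C,z \right)} = \frac{-5 + z}{C - z}$
$o = -150$ ($o = -41 - 109 = -150$)
$L{\left(x{\left(2,-1 \right)} \right)} - o = \sqrt{10 + \frac{-5 - 1}{2 - -1}} - -150 = \sqrt{10 + \frac{1}{2 + 1} \left(-6\right)} + 150 = \sqrt{10 + \frac{1}{3} \left(-6\right)} + 150 = \sqrt{10 - 2} + 150 = \sqrt{8} + 150 = 2 \sqrt{2} + 150 = 150 + 2 \sqrt{2}$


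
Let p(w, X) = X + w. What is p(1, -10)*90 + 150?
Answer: -660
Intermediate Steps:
p(1, -10)*90 + 150 = (-10 + 1)*90 + 150 = -9*90 + 150 = -810 + 150 = -660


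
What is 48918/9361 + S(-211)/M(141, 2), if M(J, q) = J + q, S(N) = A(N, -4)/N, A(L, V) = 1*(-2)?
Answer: 134183776/25677223 ≈ 5.2258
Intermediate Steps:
A(L, V) = -2
S(N) = -2/N
48918/9361 + S(-211)/M(141, 2) = 48918/9361 + (-2/(-211))/(141 + 2) = 48918*(1/9361) - 2*(-1/211)/143 = 48918/9361 + (2/211)*(1/143) = 48918/9361 + 2/30173 = 134183776/25677223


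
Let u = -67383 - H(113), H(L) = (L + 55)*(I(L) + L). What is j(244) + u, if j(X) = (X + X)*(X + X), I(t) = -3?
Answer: 152281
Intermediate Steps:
j(X) = 4*X² (j(X) = (2*X)*(2*X) = 4*X²)
H(L) = (-3 + L)*(55 + L) (H(L) = (L + 55)*(-3 + L) = (55 + L)*(-3 + L) = (-3 + L)*(55 + L))
u = -85863 (u = -67383 - (-165 + 113² + 52*113) = -67383 - (-165 + 12769 + 5876) = -67383 - 1*18480 = -67383 - 18480 = -85863)
j(244) + u = 4*244² - 85863 = 4*59536 - 85863 = 238144 - 85863 = 152281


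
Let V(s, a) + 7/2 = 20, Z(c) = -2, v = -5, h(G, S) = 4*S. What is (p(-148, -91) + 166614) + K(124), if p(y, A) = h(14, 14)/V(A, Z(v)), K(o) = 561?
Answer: 5516887/33 ≈ 1.6718e+5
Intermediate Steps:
V(s, a) = 33/2 (V(s, a) = -7/2 + 20 = 33/2)
p(y, A) = 112/33 (p(y, A) = (4*14)/(33/2) = 56*(2/33) = 112/33)
(p(-148, -91) + 166614) + K(124) = (112/33 + 166614) + 561 = 5498374/33 + 561 = 5516887/33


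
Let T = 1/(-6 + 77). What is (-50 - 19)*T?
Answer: -69/71 ≈ -0.97183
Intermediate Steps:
T = 1/71 ≈ 0.014085
(-50 - 19)*T = (-50 - 19)*(1/71) = -69*1/71 = -69/71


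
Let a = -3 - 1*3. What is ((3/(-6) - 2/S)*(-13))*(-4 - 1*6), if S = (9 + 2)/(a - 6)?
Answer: 2405/11 ≈ 218.64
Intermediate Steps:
a = -6 (a = -3 - 3 = -6)
S = -11/12 (S = (9 + 2)/(-6 - 6) = 11/(-12) = 11*(-1/12) = -11/12 ≈ -0.91667)
((3/(-6) - 2/S)*(-13))*(-4 - 1*6) = ((3/(-6) - 2/(-11/12))*(-13))*(-4 - 1*6) = ((3*(-1/6) - 2*(-12/11))*(-13))*(-4 - 6) = ((-1/2 + 24/11)*(-13))*(-10) = ((37/22)*(-13))*(-10) = -481/22*(-10) = 2405/11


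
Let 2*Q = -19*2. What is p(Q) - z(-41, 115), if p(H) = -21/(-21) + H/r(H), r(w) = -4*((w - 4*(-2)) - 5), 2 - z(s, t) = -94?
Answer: -6099/64 ≈ -95.297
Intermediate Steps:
z(s, t) = 96 (z(s, t) = 2 - 1*(-94) = 2 + 94 = 96)
Q = -19 (Q = (-19*2)/2 = (½)*(-38) = -19)
r(w) = -12 - 4*w (r(w) = -4*((w + 8) - 5) = -4*((8 + w) - 5) = -4*(3 + w) = -12 - 4*w)
p(H) = 1 + H/(-12 - 4*H) (p(H) = -21/(-21) + H/(-12 - 4*H) = -21*(-1/21) + H/(-12 - 4*H) = 1 + H/(-12 - 4*H))
p(Q) - z(-41, 115) = 3*(4 - 19)/(4*(3 - 19)) - 1*96 = (¾)*(-15)/(-16) - 96 = (¾)*(-1/16)*(-15) - 96 = 45/64 - 96 = -6099/64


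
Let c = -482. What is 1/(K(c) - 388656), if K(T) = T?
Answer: -1/389138 ≈ -2.5698e-6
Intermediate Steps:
1/(K(c) - 388656) = 1/(-482 - 388656) = 1/(-389138) = -1/389138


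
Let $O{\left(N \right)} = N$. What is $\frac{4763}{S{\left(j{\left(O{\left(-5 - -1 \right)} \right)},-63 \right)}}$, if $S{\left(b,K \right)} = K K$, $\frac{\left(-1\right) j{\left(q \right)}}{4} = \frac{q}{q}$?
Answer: $\frac{4763}{3969} \approx 1.2001$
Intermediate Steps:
$j{\left(q \right)} = -4$ ($j{\left(q \right)} = - 4 \frac{q}{q} = \left(-4\right) 1 = -4$)
$S{\left(b,K \right)} = K^{2}$
$\frac{4763}{S{\left(j{\left(O{\left(-5 - -1 \right)} \right)},-63 \right)}} = \frac{4763}{\left(-63\right)^{2}} = \frac{4763}{3969}$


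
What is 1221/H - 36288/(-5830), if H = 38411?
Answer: 700488399/111968065 ≈ 6.2561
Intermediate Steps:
1221/H - 36288/(-5830) = 1221/38411 - 36288/(-5830) = 1221*(1/38411) - 36288*(-1/5830) = 1221/38411 + 18144/2915 = 700488399/111968065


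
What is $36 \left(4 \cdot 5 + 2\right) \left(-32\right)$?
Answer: $-25344$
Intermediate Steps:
$36 \left(4 \cdot 5 + 2\right) \left(-32\right) = 36 \left(20 + 2\right) \left(-32\right) = 36 \cdot 22 \left(-32\right) = 792 \left(-32\right) = -25344$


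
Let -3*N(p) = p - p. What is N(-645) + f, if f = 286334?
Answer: 286334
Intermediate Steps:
N(p) = 0 (N(p) = -(p - p)/3 = -⅓*0 = 0)
N(-645) + f = 0 + 286334 = 286334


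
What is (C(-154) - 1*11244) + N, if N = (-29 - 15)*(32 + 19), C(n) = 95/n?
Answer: -2077247/154 ≈ -13489.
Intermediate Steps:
N = -2244 (N = -44*51 = -2244)
(C(-154) - 1*11244) + N = (95/(-154) - 1*11244) - 2244 = (95*(-1/154) - 11244) - 2244 = (-95/154 - 11244) - 2244 = -1731671/154 - 2244 = -2077247/154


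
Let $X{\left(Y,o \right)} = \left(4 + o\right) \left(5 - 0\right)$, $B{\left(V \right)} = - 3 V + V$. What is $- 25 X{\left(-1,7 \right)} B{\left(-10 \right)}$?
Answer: $-27500$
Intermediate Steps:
$B{\left(V \right)} = - 2 V$
$X{\left(Y,o \right)} = 20 + 5 o$ ($X{\left(Y,o \right)} = \left(4 + o\right) \left(5 + 0\right) = \left(4 + o\right) 5 = 20 + 5 o$)
$- 25 X{\left(-1,7 \right)} B{\left(-10 \right)} = - 25 \left(20 + 5 \cdot 7\right) \left(\left(-2\right) \left(-10\right)\right) = - 25 \left(20 + 35\right) 20 = \left(-25\right) 55 \cdot 20 = \left(-1375\right) 20 = -27500$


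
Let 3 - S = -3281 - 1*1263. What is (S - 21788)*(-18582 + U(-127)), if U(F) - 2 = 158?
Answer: 317613702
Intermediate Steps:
S = 4547 (S = 3 - (-3281 - 1*1263) = 3 - (-3281 - 1263) = 3 - 1*(-4544) = 3 + 4544 = 4547)
U(F) = 160 (U(F) = 2 + 158 = 160)
(S - 21788)*(-18582 + U(-127)) = (4547 - 21788)*(-18582 + 160) = -17241*(-18422) = 317613702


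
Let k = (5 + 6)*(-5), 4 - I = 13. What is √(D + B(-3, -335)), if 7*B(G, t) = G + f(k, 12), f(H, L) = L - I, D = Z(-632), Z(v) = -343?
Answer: I*√16681/7 ≈ 18.451*I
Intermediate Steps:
I = -9 (I = 4 - 1*13 = 4 - 13 = -9)
D = -343
k = -55 (k = 11*(-5) = -55)
f(H, L) = 9 + L (f(H, L) = L - 1*(-9) = L + 9 = 9 + L)
B(G, t) = 3 + G/7 (B(G, t) = (G + (9 + 12))/7 = (G + 21)/7 = (21 + G)/7 = 3 + G/7)
√(D + B(-3, -335)) = √(-343 + (3 + (⅐)*(-3))) = √(-343 + (3 - 3/7)) = √(-343 + 18/7) = √(-2383/7) = I*√16681/7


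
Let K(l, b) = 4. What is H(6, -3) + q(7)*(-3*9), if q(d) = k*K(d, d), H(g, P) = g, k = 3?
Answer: -318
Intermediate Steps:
q(d) = 12 (q(d) = 3*4 = 12)
H(6, -3) + q(7)*(-3*9) = 6 + 12*(-3*9) = 6 + 12*(-27) = 6 - 324 = -318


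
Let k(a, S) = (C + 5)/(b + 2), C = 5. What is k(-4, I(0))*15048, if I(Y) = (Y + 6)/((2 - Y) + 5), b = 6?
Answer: 18810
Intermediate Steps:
I(Y) = (6 + Y)/(7 - Y)
k(a, S) = 5/4 (k(a, S) = (5 + 5)/(6 + 2) = 10/8 = 10*(⅛) = 5/4)
k(-4, I(0))*15048 = (5/4)*15048 = 18810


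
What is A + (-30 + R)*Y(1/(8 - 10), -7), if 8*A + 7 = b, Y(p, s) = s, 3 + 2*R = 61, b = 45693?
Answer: 22871/4 ≈ 5717.8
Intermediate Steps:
R = 29 (R = -3/2 + (½)*61 = -3/2 + 61/2 = 29)
A = 22843/4 (A = -7/8 + (⅛)*45693 = -7/8 + 45693/8 = 22843/4 ≈ 5710.8)
A + (-30 + R)*Y(1/(8 - 10), -7) = 22843/4 + (-30 + 29)*(-7) = 22843/4 - 1*(-7) = 22843/4 + 7 = 22871/4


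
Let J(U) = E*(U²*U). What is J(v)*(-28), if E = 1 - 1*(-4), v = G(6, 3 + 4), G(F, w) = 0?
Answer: 0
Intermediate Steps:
v = 0
E = 5 (E = 1 + 4 = 5)
J(U) = 5*U³ (J(U) = 5*(U²*U) = 5*U³)
J(v)*(-28) = (5*0³)*(-28) = (5*0)*(-28) = 0*(-28) = 0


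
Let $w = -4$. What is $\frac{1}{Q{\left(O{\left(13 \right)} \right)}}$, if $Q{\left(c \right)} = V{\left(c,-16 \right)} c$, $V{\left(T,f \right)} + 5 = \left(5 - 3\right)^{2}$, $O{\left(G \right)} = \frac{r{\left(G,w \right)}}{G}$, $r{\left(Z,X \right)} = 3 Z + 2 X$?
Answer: $- \frac{13}{31} \approx -0.41935$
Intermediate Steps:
$r{\left(Z,X \right)} = 2 X + 3 Z$
$O{\left(G \right)} = \frac{-8 + 3 G}{G}$ ($O{\left(G \right)} = \frac{2 \left(-4\right) + 3 G}{G} = \frac{-8 + 3 G}{G}$)
$V{\left(T,f \right)} = -1$ ($V{\left(T,f \right)} = -5 + \left(5 - 3\right)^{2} = -5 + 2^{2} = -5 + 4 = -1$)
$Q{\left(c \right)} = - c$
$\frac{1}{Q{\left(O{\left(13 \right)} \right)}} = \frac{1}{\left(-1\right) \left(3 - \frac{8}{13}\right)} = \frac{1}{\left(-1\right) \frac{31}{13}} = \frac{1}{- \frac{31}{13}} = - \frac{13}{31}$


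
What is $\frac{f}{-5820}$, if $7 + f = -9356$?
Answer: $\frac{3121}{1940} \approx 1.6088$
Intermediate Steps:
$f = -9363$ ($f = -7 - 9356 = -9363$)
$\frac{f}{-5820} = - \frac{9363}{-5820} = \left(-9363\right) \left(- \frac{1}{5820}\right) = \frac{3121}{1940}$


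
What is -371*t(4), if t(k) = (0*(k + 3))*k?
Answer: 0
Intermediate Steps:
t(k) = 0 (t(k) = (0*(3 + k))*k = 0*k = 0)
-371*t(4) = -371*0 = 0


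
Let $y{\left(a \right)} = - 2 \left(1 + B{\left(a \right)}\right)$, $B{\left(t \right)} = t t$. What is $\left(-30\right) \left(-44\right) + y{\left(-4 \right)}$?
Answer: $1286$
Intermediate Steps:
$B{\left(t \right)} = t^{2}$
$y{\left(a \right)} = -2 - 2 a^{2}$ ($y{\left(a \right)} = - 2 \left(1 + a^{2}\right) = -2 - 2 a^{2}$)
$\left(-30\right) \left(-44\right) + y{\left(-4 \right)} = \left(-30\right) \left(-44\right) - \left(2 + 2 \left(-4\right)^{2}\right) = 1320 - 34 = 1286$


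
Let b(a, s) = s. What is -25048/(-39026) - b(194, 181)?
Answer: -3519329/19513 ≈ -180.36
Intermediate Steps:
-25048/(-39026) - b(194, 181) = -25048/(-39026) - 1*181 = -25048*(-1/39026) - 181 = 12524/19513 - 181 = -3519329/19513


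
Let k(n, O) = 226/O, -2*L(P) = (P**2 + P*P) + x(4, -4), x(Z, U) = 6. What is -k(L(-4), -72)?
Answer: 113/36 ≈ 3.1389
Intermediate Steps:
L(P) = -3 - P**2 (L(P) = -((P**2 + P*P) + 6)/2 = -((P**2 + P**2) + 6)/2 = -(2*P**2 + 6)/2 = -(6 + 2*P**2)/2 = -3 - P**2)
-k(L(-4), -72) = -226/(-72) = -226*(-1)/72 = -1*(-113/36) = 113/36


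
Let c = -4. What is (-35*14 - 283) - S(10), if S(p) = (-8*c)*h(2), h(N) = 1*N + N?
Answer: -901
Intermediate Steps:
h(N) = 2*N (h(N) = N + N = 2*N)
S(p) = 128 (S(p) = (-8*(-4))*(2*2) = 32*4 = 128)
(-35*14 - 283) - S(10) = (-35*14 - 283) - 1*128 = (-490 - 283) - 128 = -773 - 128 = -901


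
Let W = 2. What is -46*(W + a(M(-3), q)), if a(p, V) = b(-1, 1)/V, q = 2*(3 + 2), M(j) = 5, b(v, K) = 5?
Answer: -115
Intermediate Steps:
q = 10 (q = 2*5 = 10)
a(p, V) = 5/V
-46*(W + a(M(-3), q)) = -46*(2 + 5/10) = -46*(2 + 5*(1/10)) = -46*(2 + 1/2) = -46*5/2 = -115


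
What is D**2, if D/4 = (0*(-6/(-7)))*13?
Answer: 0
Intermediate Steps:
D = 0 (D = 4*((0*(-6/(-7)))*13) = 4*((0*(-6*(-1/7)))*13) = 4*((0*(6/7))*13) = 4*(0*13) = 4*0 = 0)
D**2 = 0**2 = 0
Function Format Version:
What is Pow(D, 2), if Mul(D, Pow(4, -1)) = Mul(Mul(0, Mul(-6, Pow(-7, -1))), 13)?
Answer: 0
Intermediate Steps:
D = 0 (D = Mul(4, Mul(Mul(0, Mul(-6, Pow(-7, -1))), 13)) = Mul(4, Mul(Mul(0, Mul(-6, Rational(-1, 7))), 13)) = Mul(4, Mul(Mul(0, Rational(6, 7)), 13)) = Mul(4, Mul(0, 13)) = Mul(4, 0) = 0)
Pow(D, 2) = Pow(0, 2) = 0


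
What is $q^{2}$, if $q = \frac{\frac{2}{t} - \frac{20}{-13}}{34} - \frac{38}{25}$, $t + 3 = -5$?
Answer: $\frac{4291429081}{1953640000} \approx 2.1966$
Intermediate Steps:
$t = -8$ ($t = -3 - 5 = -8$)
$q = - \frac{65509}{44200}$ ($q = \frac{\frac{2}{-8} - \frac{20}{-13}}{34} - \frac{38}{25} = \left(2 \left(- \frac{1}{8}\right) - - \frac{20}{13}\right) \frac{1}{34} - \frac{38}{25} = \left(- \frac{1}{4} + \frac{20}{13}\right) \frac{1}{34} - \frac{38}{25} = \frac{67}{52} \cdot \frac{1}{34} - \frac{38}{25} = \frac{67}{1768} - \frac{38}{25} = - \frac{65509}{44200} \approx -1.4821$)
$q^{2} = \left(- \frac{65509}{44200}\right)^{2} = \frac{4291429081}{1953640000}$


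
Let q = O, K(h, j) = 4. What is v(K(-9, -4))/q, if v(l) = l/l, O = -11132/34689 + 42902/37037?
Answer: 1284776493/1075931594 ≈ 1.1941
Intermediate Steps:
O = 1075931594/1284776493 (O = -11132*1/34689 + 42902*(1/37037) = -11132/34689 + 42902/37037 = 1075931594/1284776493 ≈ 0.83745)
v(l) = 1
q = 1075931594/1284776493 ≈ 0.83745
v(K(-9, -4))/q = 1/(1075931594/1284776493) = 1*(1284776493/1075931594) = 1284776493/1075931594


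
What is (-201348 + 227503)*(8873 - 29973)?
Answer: -551870500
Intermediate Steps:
(-201348 + 227503)*(8873 - 29973) = 26155*(-21100) = -551870500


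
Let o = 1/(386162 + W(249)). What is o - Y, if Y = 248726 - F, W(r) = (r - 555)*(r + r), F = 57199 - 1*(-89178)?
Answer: -23926535125/233774 ≈ -1.0235e+5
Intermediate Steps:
F = 146377 (F = 57199 + 89178 = 146377)
W(r) = 2*r*(-555 + r) (W(r) = (-555 + r)*(2*r) = 2*r*(-555 + r))
Y = 102349 (Y = 248726 - 1*146377 = 248726 - 146377 = 102349)
o = 1/233774 (o = 1/(386162 + 2*249*(-555 + 249)) = 1/(386162 + 2*249*(-306)) = 1/(386162 - 152388) = 1/233774 ≈ 4.2776e-6)
o - Y = 1/233774 - 1*102349 = 1/233774 - 102349 = -23926535125/233774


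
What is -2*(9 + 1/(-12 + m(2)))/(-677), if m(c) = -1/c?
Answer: 446/16925 ≈ 0.026352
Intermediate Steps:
-2*(9 + 1/(-12 + m(2)))/(-677) = -2*(9 + 1/(-12 - 1/2))/(-677) = -2*(9 + 1/(-12 - 1*½))*(-1/677) = -2*(9 + 1/(-12 - ½))*(-1/677) = -2*(9 + 1/(-25/2))*(-1/677) = -2*(9 - 2/25)*(-1/677) = -2*223/25*(-1/677) = -446/25*(-1/677) = 446/16925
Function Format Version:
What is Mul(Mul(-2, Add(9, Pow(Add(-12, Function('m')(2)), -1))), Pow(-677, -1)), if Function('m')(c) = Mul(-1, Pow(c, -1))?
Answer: Rational(446, 16925) ≈ 0.026352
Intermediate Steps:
Mul(Mul(-2, Add(9, Pow(Add(-12, Function('m')(2)), -1))), Pow(-677, -1)) = Mul(Mul(-2, Add(9, Pow(Add(-12, Mul(-1, Pow(2, -1))), -1))), Pow(-677, -1)) = Mul(Mul(-2, Add(9, Pow(Add(-12, Mul(-1, Rational(1, 2))), -1))), Rational(-1, 677)) = Mul(Mul(-2, Add(9, Pow(Add(-12, Rational(-1, 2)), -1))), Rational(-1, 677)) = Mul(Mul(-2, Add(9, Pow(Rational(-25, 2), -1))), Rational(-1, 677)) = Mul(Mul(-2, Add(9, Rational(-2, 25))), Rational(-1, 677)) = Mul(Mul(-2, Rational(223, 25)), Rational(-1, 677)) = Mul(Rational(-446, 25), Rational(-1, 677)) = Rational(446, 16925)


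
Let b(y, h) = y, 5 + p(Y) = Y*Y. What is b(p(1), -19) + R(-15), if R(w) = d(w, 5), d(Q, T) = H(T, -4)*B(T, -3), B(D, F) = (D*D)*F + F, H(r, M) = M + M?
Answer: 620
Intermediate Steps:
H(r, M) = 2*M
p(Y) = -5 + Y**2 (p(Y) = -5 + Y*Y = -5 + Y**2)
B(D, F) = F + F*D**2 (B(D, F) = D**2*F + F = F*D**2 + F = F + F*D**2)
d(Q, T) = 24 + 24*T**2 (d(Q, T) = (2*(-4))*(-3*(1 + T**2)) = -8*(-3 - 3*T**2) = 24 + 24*T**2)
R(w) = 624 (R(w) = 24 + 24*5**2 = 24 + 24*25 = 24 + 600 = 624)
b(p(1), -19) + R(-15) = (-5 + 1**2) + 624 = (-5 + 1) + 624 = -4 + 624 = 620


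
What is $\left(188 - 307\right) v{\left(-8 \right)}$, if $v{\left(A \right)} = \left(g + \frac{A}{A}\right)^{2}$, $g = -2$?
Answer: $-119$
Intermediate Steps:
$v{\left(A \right)} = 1$ ($v{\left(A \right)} = \left(-2 + \frac{A}{A}\right)^{2} = \left(-2 + 1\right)^{2} = \left(-1\right)^{2} = 1$)
$\left(188 - 307\right) v{\left(-8 \right)} = \left(188 - 307\right) 1 = \left(-119\right) 1 = -119$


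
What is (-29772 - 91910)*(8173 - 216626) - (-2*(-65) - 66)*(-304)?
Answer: 25364997402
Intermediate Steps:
(-29772 - 91910)*(8173 - 216626) - (-2*(-65) - 66)*(-304) = -121682*(-208453) - (130 - 66)*(-304) = 25364977946 - 64*(-304) = 25364977946 - 1*(-19456) = 25364977946 + 19456 = 25364997402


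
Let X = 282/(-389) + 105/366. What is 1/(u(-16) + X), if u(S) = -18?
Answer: -47458/875033 ≈ -0.054236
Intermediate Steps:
X = -20789/47458 (X = 282*(-1/389) + 105*(1/366) = -282/389 + 35/122 = -20789/47458 ≈ -0.43805)
1/(u(-16) + X) = 1/(-18 - 20789/47458) = 1/(-875033/47458) = -47458/875033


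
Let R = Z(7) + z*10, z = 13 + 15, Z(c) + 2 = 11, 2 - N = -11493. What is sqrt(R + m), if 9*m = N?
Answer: 4*sqrt(881)/3 ≈ 39.576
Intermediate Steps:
N = 11495 (N = 2 - 1*(-11493) = 2 + 11493 = 11495)
Z(c) = 9 (Z(c) = -2 + 11 = 9)
m = 11495/9 (m = (1/9)*11495 = 11495/9 ≈ 1277.2)
z = 28
R = 289 (R = 9 + 28*10 = 9 + 280 = 289)
sqrt(R + m) = sqrt(289 + 11495/9) = sqrt(14096/9) = 4*sqrt(881)/3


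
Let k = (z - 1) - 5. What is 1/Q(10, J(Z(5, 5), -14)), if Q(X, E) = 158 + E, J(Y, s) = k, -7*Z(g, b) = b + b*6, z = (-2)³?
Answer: 1/144 ≈ 0.0069444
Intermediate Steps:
z = -8
Z(g, b) = -b (Z(g, b) = -(b + b*6)/7 = -(b + 6*b)/7 = -b)
k = -14 (k = (-8 - 1) - 5 = -9 - 5 = -14)
J(Y, s) = -14
1/Q(10, J(Z(5, 5), -14)) = 1/(158 - 14) = 1/144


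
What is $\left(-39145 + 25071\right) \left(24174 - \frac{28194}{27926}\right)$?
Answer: $- \frac{4750361542410}{13963} \approx -3.4021 \cdot 10^{8}$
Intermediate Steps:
$\left(-39145 + 25071\right) \left(24174 - \frac{28194}{27926}\right) = - 14074 \left(24174 - \frac{14097}{13963}\right) = \left(-14074\right) \frac{337527465}{13963} = - \frac{4750361542410}{13963}$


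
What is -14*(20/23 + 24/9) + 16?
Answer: -2312/69 ≈ -33.507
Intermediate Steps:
-14*(20/23 + 24/9) + 16 = -14*(20*(1/23) + 24*(1/9)) + 16 = -14*(20/23 + 8/3) + 16 = -14*244/69 + 16 = -3416/69 + 16 = -2312/69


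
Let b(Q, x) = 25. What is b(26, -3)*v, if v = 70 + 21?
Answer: 2275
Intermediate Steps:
v = 91
b(26, -3)*v = 25*91 = 2275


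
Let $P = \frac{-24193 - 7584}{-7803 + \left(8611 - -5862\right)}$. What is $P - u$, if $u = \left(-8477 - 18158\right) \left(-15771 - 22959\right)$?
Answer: $- \frac{6880595610277}{6670} \approx -1.0316 \cdot 10^{9}$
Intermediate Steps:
$P = - \frac{31777}{6670}$ ($P = - \frac{31777}{-7803 + \left(8611 + 5862\right)} = - \frac{31777}{-7803 + 14473} = - \frac{31777}{6670} \approx -4.7642$)
$u = 1031573550$ ($u = \left(-26635\right) \left(-38730\right) = 1031573550$)
$P - u = - \frac{31777}{6670} - 1031573550 = - \frac{6880595610277}{6670}$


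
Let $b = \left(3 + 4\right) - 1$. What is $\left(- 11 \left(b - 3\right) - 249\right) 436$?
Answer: $-122952$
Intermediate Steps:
$b = 6$ ($b = 7 - 1 = 6$)
$\left(- 11 \left(b - 3\right) - 249\right) 436 = \left(- 11 \left(6 - 3\right) - 249\right) 436 = \left(\left(-11\right) 3 - 249\right) 436 = \left(-33 - 249\right) 436 = \left(-282\right) 436 = -122952$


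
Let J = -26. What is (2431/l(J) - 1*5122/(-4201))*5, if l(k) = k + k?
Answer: -3825495/16804 ≈ -227.65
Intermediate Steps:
l(k) = 2*k
(2431/l(J) - 1*5122/(-4201))*5 = (2431/((2*(-26))) - 1*5122/(-4201))*5 = (2431/(-52) - 5122*(-1/4201))*5 = (2431*(-1/52) + 5122/4201)*5 = (-187/4 + 5122/4201)*5 = -765099/16804*5 = -3825495/16804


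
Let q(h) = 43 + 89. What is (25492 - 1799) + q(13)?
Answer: 23825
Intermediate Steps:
q(h) = 132
(25492 - 1799) + q(13) = (25492 - 1799) + 132 = 23693 + 132 = 23825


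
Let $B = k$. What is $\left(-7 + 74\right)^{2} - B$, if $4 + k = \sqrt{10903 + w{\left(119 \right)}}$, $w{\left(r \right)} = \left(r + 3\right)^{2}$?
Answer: $4493 - \sqrt{25787} \approx 4332.4$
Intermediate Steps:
$w{\left(r \right)} = \left(3 + r\right)^{2}$
$k = -4 + \sqrt{25787}$ ($k = -4 + \sqrt{10903 + \left(3 + 119\right)^{2}} = -4 + \sqrt{10903 + 122^{2}} = -4 + \sqrt{10903 + 14884} = -4 + \sqrt{25787} \approx 156.58$)
$B = -4 + \sqrt{25787} \approx 156.58$
$\left(-7 + 74\right)^{2} - B = \left(-7 + 74\right)^{2} - \left(-4 + \sqrt{25787}\right) = 67^{2} + \left(4 - \sqrt{25787}\right) = 4489 + \left(4 - \sqrt{25787}\right) = 4493 - \sqrt{25787}$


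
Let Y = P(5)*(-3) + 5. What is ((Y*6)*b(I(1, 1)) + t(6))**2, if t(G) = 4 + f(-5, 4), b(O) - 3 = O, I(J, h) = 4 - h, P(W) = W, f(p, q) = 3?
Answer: 124609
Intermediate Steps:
Y = -10 (Y = 5*(-3) + 5 = -15 + 5 = -10)
b(O) = 3 + O
t(G) = 7 (t(G) = 4 + 3 = 7)
((Y*6)*b(I(1, 1)) + t(6))**2 = ((-10*6)*(3 + (4 - 1*1)) + 7)**2 = (-60*(3 + (4 - 1)) + 7)**2 = (-60*(3 + 3) + 7)**2 = (-60*6 + 7)**2 = (-360 + 7)**2 = (-353)**2 = 124609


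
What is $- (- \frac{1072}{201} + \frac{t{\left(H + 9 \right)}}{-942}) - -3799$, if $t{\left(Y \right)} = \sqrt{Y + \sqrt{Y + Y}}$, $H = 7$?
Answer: $\frac{11413}{3} + \frac{\sqrt{4 + \sqrt{2}}}{471} \approx 3804.3$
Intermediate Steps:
$t{\left(Y \right)} = \sqrt{Y + \sqrt{2} \sqrt{Y}}$ ($t{\left(Y \right)} = \sqrt{Y + \sqrt{2 Y}} = \sqrt{Y + \sqrt{2} \sqrt{Y}}$)
$- (- \frac{1072}{201} + \frac{t{\left(H + 9 \right)}}{-942}) - -3799 = - (- \frac{1072}{201} + \frac{\sqrt{\left(7 + 9\right) + \sqrt{2} \sqrt{7 + 9}}}{-942}) - -3799 = - (\left(-1072\right) \frac{1}{201} + \sqrt{16 + \sqrt{2} \sqrt{16}} \left(- \frac{1}{942}\right)) + 3799 = - (- \frac{16}{3} + \sqrt{16 + \sqrt{2} \cdot 4} \left(- \frac{1}{942}\right)) + 3799 = - (- \frac{16}{3} + \sqrt{16 + 4 \sqrt{2}} \left(- \frac{1}{942}\right)) + 3799 = - (- \frac{16}{3} - \frac{\sqrt{16 + 4 \sqrt{2}}}{942}) + 3799 = \left(\frac{16}{3} + \frac{\sqrt{16 + 4 \sqrt{2}}}{942}\right) + 3799 = \frac{11413}{3} + \frac{\sqrt{16 + 4 \sqrt{2}}}{942}$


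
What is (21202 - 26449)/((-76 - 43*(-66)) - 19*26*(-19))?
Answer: -5247/12148 ≈ -0.43192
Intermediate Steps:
(21202 - 26449)/((-76 - 43*(-66)) - 19*26*(-19)) = -5247/((-76 + 2838) - 494*(-19)) = -5247/(2762 + 9386) = -5247/12148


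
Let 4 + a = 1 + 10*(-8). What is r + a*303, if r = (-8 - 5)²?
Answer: -24980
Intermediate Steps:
a = -83 (a = -4 + (1 + 10*(-8)) = -4 + (1 - 80) = -4 - 79 = -83)
r = 169 (r = (-13)² = 169)
r + a*303 = 169 - 83*303 = 169 - 25149 = -24980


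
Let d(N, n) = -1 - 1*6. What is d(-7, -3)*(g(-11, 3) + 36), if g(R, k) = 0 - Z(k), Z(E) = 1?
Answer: -245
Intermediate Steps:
d(N, n) = -7 (d(N, n) = -1 - 6 = -7)
g(R, k) = -1 (g(R, k) = 0 - 1*1 = 0 - 1 = -1)
d(-7, -3)*(g(-11, 3) + 36) = -7*(-1 + 36) = -7*35 = -245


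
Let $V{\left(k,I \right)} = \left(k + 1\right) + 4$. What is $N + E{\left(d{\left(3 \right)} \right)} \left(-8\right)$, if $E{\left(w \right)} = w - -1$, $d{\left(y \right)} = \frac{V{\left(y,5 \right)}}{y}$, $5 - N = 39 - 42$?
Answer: $- \frac{64}{3} \approx -21.333$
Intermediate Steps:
$N = 8$ ($N = 5 - \left(39 - 42\right) = 5 - -3 = 5 + 3 = 8$)
$V{\left(k,I \right)} = 5 + k$ ($V{\left(k,I \right)} = \left(1 + k\right) + 4 = 5 + k$)
$d{\left(y \right)} = \frac{5 + y}{y}$
$E{\left(w \right)} = 1 + w$ ($E{\left(w \right)} = w + 1 = 1 + w$)
$N + E{\left(d{\left(3 \right)} \right)} \left(-8\right) = 8 + \left(1 + \frac{5 + 3}{3}\right) \left(-8\right) = 8 + \left(1 + \frac{1}{3} \cdot 8\right) \left(-8\right) = 8 + \left(1 + \frac{8}{3}\right) \left(-8\right) = 8 + \frac{11}{3} \left(-8\right) = 8 - \frac{88}{3} = - \frac{64}{3}$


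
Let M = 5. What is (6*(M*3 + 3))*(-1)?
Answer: -108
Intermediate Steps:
(6*(M*3 + 3))*(-1) = (6*(5*3 + 3))*(-1) = (6*(15 + 3))*(-1) = (6*18)*(-1) = 108*(-1) = -108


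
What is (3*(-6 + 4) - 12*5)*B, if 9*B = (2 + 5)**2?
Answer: -1078/3 ≈ -359.33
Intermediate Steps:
B = 49/9 (B = (2 + 5)**2/9 = (1/9)*7**2 = (1/9)*49 = 49/9 ≈ 5.4444)
(3*(-6 + 4) - 12*5)*B = (3*(-6 + 4) - 12*5)*(49/9) = (3*(-2) - 60)*(49/9) = (-6 - 60)*(49/9) = -66*49/9 = -1078/3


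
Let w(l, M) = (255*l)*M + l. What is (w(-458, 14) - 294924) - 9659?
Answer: -1940101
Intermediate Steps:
w(l, M) = l + 255*M*l (w(l, M) = 255*M*l + l = l + 255*M*l)
(w(-458, 14) - 294924) - 9659 = (-458*(1 + 255*14) - 294924) - 9659 = (-458*(1 + 3570) - 294924) - 9659 = (-458*3571 - 294924) - 9659 = (-1635518 - 294924) - 9659 = -1930442 - 9659 = -1940101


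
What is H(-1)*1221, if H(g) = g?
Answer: -1221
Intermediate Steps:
H(-1)*1221 = -1*1221 = -1221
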